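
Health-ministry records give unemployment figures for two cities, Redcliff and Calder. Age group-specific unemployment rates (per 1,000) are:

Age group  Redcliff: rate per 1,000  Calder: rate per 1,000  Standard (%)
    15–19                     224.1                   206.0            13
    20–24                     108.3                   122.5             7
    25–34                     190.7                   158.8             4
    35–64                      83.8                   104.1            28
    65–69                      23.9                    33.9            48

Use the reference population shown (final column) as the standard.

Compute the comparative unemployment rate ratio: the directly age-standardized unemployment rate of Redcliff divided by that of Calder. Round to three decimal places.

Standard weights: 0.13, 0.07, 0.04, 0.28, 0.48.
Redcliff: 0.1300×224.1 + 0.0700×108.3 + 0.0400×190.7 + 0.2800×83.8 + 0.4800×23.9 = 79.2780 per 1,000.
Calder: 0.1300×206.0 + 0.0700×122.5 + 0.0400×158.8 + 0.2800×104.1 + 0.4800×33.9 = 87.1270 per 1,000.
Ratio = 79.2780 ÷ 87.1270 = 0.90991.

0.910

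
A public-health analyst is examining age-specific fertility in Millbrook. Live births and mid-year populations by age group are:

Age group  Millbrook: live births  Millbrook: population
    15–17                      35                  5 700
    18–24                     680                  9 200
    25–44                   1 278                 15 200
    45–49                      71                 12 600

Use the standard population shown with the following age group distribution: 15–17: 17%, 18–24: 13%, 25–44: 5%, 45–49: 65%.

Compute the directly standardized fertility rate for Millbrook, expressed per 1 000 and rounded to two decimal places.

18.52

Age-specific rates per 1 000 for Millbrook: 6.140, 73.913, 84.079, 5.635.
Standard weights: 0.17, 0.13, 0.05, 0.65.
Standardized rate: 0.1700×6.140 + 0.1300×73.913 + 0.0500×84.079 + 0.6500×5.635 = 18.5192 per 1 000.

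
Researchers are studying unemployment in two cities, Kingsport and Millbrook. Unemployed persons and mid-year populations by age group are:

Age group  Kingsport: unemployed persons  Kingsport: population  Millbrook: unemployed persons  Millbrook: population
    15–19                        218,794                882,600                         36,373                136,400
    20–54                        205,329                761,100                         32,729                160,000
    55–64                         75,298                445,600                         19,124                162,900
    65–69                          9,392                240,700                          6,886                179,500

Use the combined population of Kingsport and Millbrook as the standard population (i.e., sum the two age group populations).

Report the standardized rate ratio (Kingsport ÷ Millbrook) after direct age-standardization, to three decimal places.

Age-specific rates per 1,000 for Kingsport: 247.897, 269.779, 168.981, 39.020.
For Millbrook: 266.664, 204.556, 117.397, 38.362.
Combined standard total = 2,968,800; weights = 0.3432, 0.3103, 0.2050, 0.1415.
Kingsport: 0.3432×247.897 + 0.3103×269.779 + 0.2050×168.981 + 0.1415×39.020 = 208.9470 per 1,000.
Millbrook: 0.3432×266.664 + 0.3103×204.556 + 0.2050×117.397 + 0.1415×38.362 = 184.4865 per 1,000.
Ratio = 208.9470 ÷ 184.4865 = 1.13259.

1.133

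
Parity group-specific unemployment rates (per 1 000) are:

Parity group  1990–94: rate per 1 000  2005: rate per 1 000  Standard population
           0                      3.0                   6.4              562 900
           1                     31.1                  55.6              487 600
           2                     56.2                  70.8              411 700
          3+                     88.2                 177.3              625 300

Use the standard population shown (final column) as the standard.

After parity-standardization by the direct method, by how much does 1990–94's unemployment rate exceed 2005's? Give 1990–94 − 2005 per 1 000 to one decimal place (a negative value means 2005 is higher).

-36.2

Standard total = 2 087 500; weights = 0.2697, 0.2336, 0.1972, 0.2995.
1990–94: 0.2697×3.0 + 0.2336×31.1 + 0.1972×56.2 + 0.2995×88.2 = 45.5770 per 1 000.
2005: 0.2697×6.4 + 0.2336×55.6 + 0.1972×70.8 + 0.2995×177.3 = 81.7855 per 1 000.
Difference = 45.5770 − 81.7855 = -36.2084.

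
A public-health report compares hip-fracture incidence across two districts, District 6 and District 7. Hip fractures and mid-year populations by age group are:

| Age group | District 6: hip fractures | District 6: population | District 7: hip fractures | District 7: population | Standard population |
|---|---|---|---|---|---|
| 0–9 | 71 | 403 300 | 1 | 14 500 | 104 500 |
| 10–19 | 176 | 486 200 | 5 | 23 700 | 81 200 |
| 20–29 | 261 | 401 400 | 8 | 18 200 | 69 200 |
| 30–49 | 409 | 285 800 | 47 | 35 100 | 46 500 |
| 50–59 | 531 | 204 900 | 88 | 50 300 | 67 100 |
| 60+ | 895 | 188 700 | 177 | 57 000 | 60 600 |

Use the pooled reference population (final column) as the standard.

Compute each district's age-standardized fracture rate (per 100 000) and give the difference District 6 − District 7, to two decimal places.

Age-specific rates per 100 000 for District 6: 17.60, 36.20, 65.02, 143.11, 259.15, 474.30.
For District 7: 6.90, 21.10, 43.96, 133.90, 174.95, 310.53.
Standard total = 429 100; weights = 0.2435, 0.1892, 0.1613, 0.1084, 0.1564, 0.1412.
District 6: 0.2435×17.60 + 0.1892×36.20 + 0.1613×65.02 + 0.1084×143.11 + 0.1564×259.15 + 0.1412×474.30 = 144.6389 per 100 000.
District 7: 0.2435×6.90 + 0.1892×21.10 + 0.1613×43.96 + 0.1084×133.90 + 0.1564×174.95 + 0.1412×310.53 = 98.4831 per 100 000.
Difference = 144.6389 − 98.4831 = 46.1559.

46.16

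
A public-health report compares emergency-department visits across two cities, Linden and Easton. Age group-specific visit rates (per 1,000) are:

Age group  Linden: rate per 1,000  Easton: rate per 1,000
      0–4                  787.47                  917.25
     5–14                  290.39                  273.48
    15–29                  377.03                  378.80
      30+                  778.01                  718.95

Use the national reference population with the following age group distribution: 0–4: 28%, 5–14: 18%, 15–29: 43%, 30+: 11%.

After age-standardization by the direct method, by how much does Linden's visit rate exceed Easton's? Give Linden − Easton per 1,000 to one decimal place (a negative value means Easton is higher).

-27.6

Standard weights: 0.28, 0.18, 0.43, 0.11.
Linden: 0.2800×787.47 + 0.1800×290.39 + 0.4300×377.03 + 0.1100×778.01 = 520.4658 per 1,000.
Easton: 0.2800×917.25 + 0.1800×273.48 + 0.4300×378.80 + 0.1100×718.95 = 548.0249 per 1,000.
Difference = 520.4658 − 548.0249 = -27.5591.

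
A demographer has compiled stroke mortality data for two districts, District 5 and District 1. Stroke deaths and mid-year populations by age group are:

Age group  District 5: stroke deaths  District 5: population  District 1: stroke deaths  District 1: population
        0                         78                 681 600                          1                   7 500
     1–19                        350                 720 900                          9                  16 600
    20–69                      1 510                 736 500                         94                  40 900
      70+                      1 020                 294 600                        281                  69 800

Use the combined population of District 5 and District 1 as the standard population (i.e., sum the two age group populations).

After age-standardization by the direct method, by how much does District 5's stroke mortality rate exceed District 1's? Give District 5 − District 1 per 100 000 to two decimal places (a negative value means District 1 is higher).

Age-specific rates per 100 000 for District 5: 11.44, 48.55, 205.02, 346.23.
For District 1: 13.33, 54.22, 229.83, 402.58.
Combined standard total = 2 568 400; weights = 0.2683, 0.2871, 0.3027, 0.1419.
District 5: 0.2683×11.44 + 0.2871×48.55 + 0.3027×205.02 + 0.1419×346.23 = 128.1904 per 100 000.
District 1: 0.2683×13.33 + 0.2871×54.22 + 0.3027×229.83 + 0.1419×402.58 = 145.8268 per 100 000.
Difference = 128.1904 − 145.8268 = -17.6364.

-17.64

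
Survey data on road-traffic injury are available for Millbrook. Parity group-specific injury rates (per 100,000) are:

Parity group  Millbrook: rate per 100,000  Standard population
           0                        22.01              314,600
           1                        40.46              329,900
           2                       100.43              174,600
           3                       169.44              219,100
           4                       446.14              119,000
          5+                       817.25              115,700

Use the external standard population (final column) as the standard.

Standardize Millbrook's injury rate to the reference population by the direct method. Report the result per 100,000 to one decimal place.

174.9

Standard total = 1,272,900; weights = 0.2472, 0.2592, 0.1372, 0.1721, 0.0935, 0.0909.
Standardized rate: 0.2472×22.01 + 0.2592×40.46 + 0.1372×100.43 + 0.1721×169.44 + 0.0935×446.14 + 0.0909×817.25 = 174.8590 per 100,000.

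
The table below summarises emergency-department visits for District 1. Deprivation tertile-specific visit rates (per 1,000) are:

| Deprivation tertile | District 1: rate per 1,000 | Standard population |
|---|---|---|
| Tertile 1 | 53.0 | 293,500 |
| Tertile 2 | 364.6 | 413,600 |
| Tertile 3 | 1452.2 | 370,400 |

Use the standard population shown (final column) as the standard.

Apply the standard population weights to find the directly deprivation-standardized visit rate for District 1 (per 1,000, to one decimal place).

Standard total = 1,077,500; weights = 0.2724, 0.3839, 0.3438.
Standardized rate: 0.2724×53.0 + 0.3839×364.6 + 0.3438×1452.2 = 653.5953 per 1,000.

653.6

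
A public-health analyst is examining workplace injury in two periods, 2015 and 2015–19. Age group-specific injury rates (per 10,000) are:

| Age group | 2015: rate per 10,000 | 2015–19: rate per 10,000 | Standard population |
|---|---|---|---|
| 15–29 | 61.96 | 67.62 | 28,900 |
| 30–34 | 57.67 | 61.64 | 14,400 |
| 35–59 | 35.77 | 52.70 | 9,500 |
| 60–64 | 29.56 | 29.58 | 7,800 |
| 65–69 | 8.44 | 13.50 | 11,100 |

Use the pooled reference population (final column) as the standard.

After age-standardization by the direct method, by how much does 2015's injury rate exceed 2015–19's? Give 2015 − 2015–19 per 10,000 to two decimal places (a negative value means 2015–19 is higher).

Standard total = 71,700; weights = 0.4031, 0.2008, 0.1325, 0.1088, 0.1548.
2015: 0.4031×61.96 + 0.2008×57.67 + 0.1325×35.77 + 0.1088×29.56 + 0.1548×8.44 = 45.8181 per 10,000.
2015–19: 0.4031×67.62 + 0.2008×61.64 + 0.1325×52.70 + 0.1088×29.58 + 0.1548×13.50 = 51.9255 per 10,000.
Difference = 45.8181 − 51.9255 = -6.1074.

-6.11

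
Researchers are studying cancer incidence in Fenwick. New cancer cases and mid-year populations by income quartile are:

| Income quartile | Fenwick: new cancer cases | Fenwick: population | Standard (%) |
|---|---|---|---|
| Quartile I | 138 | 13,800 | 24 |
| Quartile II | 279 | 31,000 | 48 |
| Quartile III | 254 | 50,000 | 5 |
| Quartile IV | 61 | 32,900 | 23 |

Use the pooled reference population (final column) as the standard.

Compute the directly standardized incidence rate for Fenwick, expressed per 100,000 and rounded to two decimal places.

740.04

Income-specific rates per 100,000 for Fenwick: 1000.00, 900.00, 508.00, 185.41.
Standard weights: 0.24, 0.48, 0.05, 0.23.
Standardized rate: 0.2400×1000.00 + 0.4800×900.00 + 0.0500×508.00 + 0.2300×185.41 = 740.0444 per 100,000.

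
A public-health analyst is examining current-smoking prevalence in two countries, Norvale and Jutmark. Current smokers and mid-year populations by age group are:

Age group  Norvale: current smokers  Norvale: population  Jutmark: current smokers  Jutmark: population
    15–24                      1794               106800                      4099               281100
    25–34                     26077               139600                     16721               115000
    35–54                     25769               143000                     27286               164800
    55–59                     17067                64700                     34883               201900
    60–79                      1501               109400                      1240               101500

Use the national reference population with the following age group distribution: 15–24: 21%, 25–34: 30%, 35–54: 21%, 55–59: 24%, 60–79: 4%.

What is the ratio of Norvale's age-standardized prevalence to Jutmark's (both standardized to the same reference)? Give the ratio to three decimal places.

Age-specific rates per 1000 for Norvale: 16.798, 186.798, 180.203, 263.787, 13.720.
For Jutmark: 14.582, 145.400, 165.570, 172.774, 12.217.
Standard weights: 0.21, 0.30, 0.21, 0.24, 0.04.
Norvale: 0.2100×16.798 + 0.3000×186.798 + 0.2100×180.203 + 0.2400×263.787 + 0.0400×13.720 = 161.2671 per 1000.
Jutmark: 0.2100×14.582 + 0.3000×145.400 + 0.2100×165.570 + 0.2400×172.774 + 0.0400×12.217 = 123.4063 per 1000.
Ratio = 161.2671 ÷ 123.4063 = 1.30680.

1.307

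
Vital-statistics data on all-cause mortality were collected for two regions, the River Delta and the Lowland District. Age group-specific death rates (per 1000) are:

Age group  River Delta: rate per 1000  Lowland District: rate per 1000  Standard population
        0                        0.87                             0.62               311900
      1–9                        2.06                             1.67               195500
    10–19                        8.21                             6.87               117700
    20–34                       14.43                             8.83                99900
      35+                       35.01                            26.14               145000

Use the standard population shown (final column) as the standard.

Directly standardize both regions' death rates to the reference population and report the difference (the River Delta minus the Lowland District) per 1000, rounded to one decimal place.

Standard total = 870000; weights = 0.3585, 0.2247, 0.1353, 0.1148, 0.1667.
The River Delta: 0.3585×0.87 + 0.2247×2.06 + 0.1353×8.21 + 0.1148×14.43 + 0.1667×35.01 = 9.3775 per 1000.
The Lowland District: 0.3585×0.62 + 0.2247×1.67 + 0.1353×6.87 + 0.1148×8.83 + 0.1667×26.14 = 6.8976 per 1000.
Difference = 9.3775 − 6.8976 = 2.4799.

2.5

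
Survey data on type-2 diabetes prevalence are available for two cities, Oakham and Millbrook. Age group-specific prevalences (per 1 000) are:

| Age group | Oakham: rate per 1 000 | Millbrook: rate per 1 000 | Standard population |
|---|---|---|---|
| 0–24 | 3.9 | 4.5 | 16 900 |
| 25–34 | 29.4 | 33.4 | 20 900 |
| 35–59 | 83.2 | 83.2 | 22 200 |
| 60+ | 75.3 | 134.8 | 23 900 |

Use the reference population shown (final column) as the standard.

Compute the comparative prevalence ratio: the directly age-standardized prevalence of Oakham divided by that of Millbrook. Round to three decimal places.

Standard total = 83 900; weights = 0.2014, 0.2491, 0.2646, 0.2849.
Oakham: 0.2014×3.9 + 0.2491×29.4 + 0.2646×83.2 + 0.2849×75.3 = 51.5743 per 1 000.
Millbrook: 0.2014×4.5 + 0.2491×33.4 + 0.2646×83.2 + 0.2849×134.8 = 69.6409 per 1 000.
Ratio = 51.5743 ÷ 69.6409 = 0.74057.

0.741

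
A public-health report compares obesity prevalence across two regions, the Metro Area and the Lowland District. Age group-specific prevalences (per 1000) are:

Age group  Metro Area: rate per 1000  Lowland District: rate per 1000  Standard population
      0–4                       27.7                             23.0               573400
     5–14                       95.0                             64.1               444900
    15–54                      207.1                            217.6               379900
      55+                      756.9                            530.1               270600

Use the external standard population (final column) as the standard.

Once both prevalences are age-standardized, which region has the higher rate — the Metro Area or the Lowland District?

Metro Area

Standard total = 1668800; weights = 0.3436, 0.2666, 0.2276, 0.1622.
The Metro Area: 0.3436×27.7 + 0.2666×95.0 + 0.2276×207.1 + 0.1622×756.9 = 204.7238 per 1000.
The Lowland District: 0.3436×23.0 + 0.2666×64.1 + 0.2276×217.6 + 0.1622×530.1 = 160.4851 per 1000.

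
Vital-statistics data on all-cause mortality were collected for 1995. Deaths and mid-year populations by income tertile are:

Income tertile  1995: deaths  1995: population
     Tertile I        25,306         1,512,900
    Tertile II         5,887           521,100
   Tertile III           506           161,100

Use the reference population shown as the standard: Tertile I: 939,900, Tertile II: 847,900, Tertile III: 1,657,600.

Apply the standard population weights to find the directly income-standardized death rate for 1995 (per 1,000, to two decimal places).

Income-specific rates per 1,000 for 1995: 16.727, 11.297, 3.141.
Standard total = 3,445,400; weights = 0.2728, 0.2461, 0.4811.
Standardized rate: 0.2728×16.727 + 0.2461×11.297 + 0.4811×3.141 = 8.8544 per 1,000.

8.85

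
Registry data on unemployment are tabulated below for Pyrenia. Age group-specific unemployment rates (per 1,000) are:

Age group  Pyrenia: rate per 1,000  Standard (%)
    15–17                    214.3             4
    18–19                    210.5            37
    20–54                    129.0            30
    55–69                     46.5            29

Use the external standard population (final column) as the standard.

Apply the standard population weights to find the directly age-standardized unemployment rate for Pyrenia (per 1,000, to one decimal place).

138.6

Standard weights: 0.04, 0.37, 0.30, 0.29.
Standardized rate: 0.0400×214.3 + 0.3700×210.5 + 0.3000×129.0 + 0.2900×46.5 = 138.6420 per 1,000.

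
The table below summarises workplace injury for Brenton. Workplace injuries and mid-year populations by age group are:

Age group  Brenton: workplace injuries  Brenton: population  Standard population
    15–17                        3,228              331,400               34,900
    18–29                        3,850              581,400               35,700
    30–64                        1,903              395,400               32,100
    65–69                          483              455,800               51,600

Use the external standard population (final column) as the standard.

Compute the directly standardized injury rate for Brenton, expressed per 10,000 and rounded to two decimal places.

50.91

Age-specific rates per 10,000 for Brenton: 97.40, 66.22, 48.13, 10.60.
Standard total = 154,300; weights = 0.2262, 0.2314, 0.2080, 0.3344.
Standardized rate: 0.2262×97.40 + 0.2314×66.22 + 0.2080×48.13 + 0.3344×10.60 = 50.9085 per 10,000.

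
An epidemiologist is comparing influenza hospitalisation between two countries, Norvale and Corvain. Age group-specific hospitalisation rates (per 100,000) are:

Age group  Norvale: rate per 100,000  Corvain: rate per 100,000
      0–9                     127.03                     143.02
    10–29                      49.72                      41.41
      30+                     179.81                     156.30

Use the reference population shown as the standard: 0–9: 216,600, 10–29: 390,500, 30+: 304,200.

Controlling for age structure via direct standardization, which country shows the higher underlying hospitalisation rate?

Norvale

Standard total = 911,300; weights = 0.2377, 0.4285, 0.3338.
Norvale: 0.2377×127.03 + 0.4285×49.72 + 0.3338×179.81 = 111.5204 per 100,000.
Corvain: 0.2377×143.02 + 0.4285×41.41 + 0.3338×156.30 = 103.9122 per 100,000.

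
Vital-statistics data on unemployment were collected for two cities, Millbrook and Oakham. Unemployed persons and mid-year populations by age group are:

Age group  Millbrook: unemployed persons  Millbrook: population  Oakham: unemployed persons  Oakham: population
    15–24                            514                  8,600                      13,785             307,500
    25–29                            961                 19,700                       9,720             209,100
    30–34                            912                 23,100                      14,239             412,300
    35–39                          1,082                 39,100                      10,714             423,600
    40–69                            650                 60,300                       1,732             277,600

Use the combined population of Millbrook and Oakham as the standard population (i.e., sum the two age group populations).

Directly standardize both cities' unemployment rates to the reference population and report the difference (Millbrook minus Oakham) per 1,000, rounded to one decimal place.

5.6

Age-specific rates per 1,000 for Millbrook: 59.767, 48.782, 39.481, 27.673, 10.779.
For Oakham: 44.829, 46.485, 34.536, 25.293, 6.239.
Combined standard total = 1,780,900; weights = 0.1775, 0.1285, 0.2445, 0.2598, 0.1897.
Millbrook: 0.1775×59.767 + 0.1285×48.782 + 0.2445×39.481 + 0.2598×27.673 + 0.1897×10.779 = 35.7629 per 1,000.
Oakham: 0.1775×44.829 + 0.1285×46.485 + 0.2445×34.536 + 0.2598×25.293 + 0.1897×6.239 = 30.1276 per 1,000.
Difference = 35.7629 − 30.1276 = 5.6353.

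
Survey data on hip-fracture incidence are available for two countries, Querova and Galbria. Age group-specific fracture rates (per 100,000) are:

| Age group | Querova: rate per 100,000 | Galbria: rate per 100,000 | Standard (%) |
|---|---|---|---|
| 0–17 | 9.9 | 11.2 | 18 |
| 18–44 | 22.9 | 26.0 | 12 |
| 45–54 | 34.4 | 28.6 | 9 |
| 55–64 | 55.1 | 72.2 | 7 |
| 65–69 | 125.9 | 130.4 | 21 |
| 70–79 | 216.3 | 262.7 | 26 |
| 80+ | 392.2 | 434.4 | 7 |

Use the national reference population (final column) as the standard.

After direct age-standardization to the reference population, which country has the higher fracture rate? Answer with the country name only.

Standard weights: 0.18, 0.12, 0.09, 0.07, 0.21, 0.26, 0.07.
Querova: 0.1800×9.9 + 0.1200×22.9 + 0.0900×34.4 + 0.0700×55.1 + 0.2100×125.9 + 0.2600×216.3 + 0.0700×392.2 = 121.6140 per 100,000.
Galbria: 0.1800×11.2 + 0.1200×26.0 + 0.0900×28.6 + 0.0700×72.2 + 0.2100×130.4 + 0.2600×262.7 + 0.0700×434.4 = 138.8580 per 100,000.

Galbria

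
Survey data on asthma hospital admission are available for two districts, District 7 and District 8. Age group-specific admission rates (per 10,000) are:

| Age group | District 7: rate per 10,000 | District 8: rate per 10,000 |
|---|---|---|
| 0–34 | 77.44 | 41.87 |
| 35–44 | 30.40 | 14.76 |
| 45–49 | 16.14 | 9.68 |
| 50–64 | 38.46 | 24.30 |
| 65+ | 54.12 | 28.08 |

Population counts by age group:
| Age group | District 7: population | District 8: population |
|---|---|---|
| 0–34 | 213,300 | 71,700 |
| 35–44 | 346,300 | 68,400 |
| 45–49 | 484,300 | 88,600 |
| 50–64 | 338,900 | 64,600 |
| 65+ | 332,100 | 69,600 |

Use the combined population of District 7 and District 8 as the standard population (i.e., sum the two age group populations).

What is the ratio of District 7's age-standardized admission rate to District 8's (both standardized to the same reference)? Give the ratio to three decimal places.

Combined standard total = 2,077,800; weights = 0.1372, 0.1996, 0.2757, 0.1942, 0.1933.
District 7: 0.1372×77.44 + 0.1996×30.40 + 0.2757×16.14 + 0.1942×38.46 + 0.1933×54.12 = 39.0714 per 10,000.
District 8: 0.1372×41.87 + 0.1996×14.76 + 0.2757×9.68 + 0.1942×24.30 + 0.1933×28.08 = 21.5056 per 10,000.
Ratio = 39.0714 ÷ 21.5056 = 1.81680.

1.817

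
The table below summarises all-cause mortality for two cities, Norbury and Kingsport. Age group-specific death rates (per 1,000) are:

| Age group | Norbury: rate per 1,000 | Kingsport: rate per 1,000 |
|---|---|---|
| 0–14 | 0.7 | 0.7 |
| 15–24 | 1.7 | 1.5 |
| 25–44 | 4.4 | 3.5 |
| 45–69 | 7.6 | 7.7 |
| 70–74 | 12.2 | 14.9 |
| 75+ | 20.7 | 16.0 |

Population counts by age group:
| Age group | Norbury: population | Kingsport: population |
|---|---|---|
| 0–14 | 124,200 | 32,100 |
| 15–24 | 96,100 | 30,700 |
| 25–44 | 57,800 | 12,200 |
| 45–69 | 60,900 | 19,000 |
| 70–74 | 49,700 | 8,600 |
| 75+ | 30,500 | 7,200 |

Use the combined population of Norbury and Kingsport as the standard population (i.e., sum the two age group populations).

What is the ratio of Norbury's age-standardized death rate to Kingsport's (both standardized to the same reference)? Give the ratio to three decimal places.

Combined standard total = 529,000; weights = 0.2955, 0.2397, 0.1323, 0.1510, 0.1102, 0.0713.
Norbury: 0.2955×0.7 + 0.2397×1.7 + 0.1323×4.4 + 0.1510×7.6 + 0.1102×12.2 + 0.0713×20.7 = 5.1642 per 1,000.
Kingsport: 0.2955×0.7 + 0.2397×1.5 + 0.1323×3.5 + 0.1510×7.7 + 0.1102×14.9 + 0.0713×16.0 = 4.9749 per 1,000.
Ratio = 5.1642 ÷ 4.9749 = 1.03806.

1.038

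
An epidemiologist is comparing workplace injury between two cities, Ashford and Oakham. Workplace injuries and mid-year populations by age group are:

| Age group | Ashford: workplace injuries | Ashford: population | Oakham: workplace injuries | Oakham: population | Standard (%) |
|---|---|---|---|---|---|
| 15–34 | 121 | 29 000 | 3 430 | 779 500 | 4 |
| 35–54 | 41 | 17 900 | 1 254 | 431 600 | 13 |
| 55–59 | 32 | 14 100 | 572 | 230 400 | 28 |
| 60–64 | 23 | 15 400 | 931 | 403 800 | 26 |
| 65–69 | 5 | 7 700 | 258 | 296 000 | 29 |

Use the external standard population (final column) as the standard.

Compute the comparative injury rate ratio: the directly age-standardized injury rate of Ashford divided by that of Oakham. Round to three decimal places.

Age-specific rates per 10 000 for Ashford: 41.72, 22.91, 22.70, 14.94, 6.49.
For Oakham: 44.00, 29.05, 24.83, 23.06, 8.72.
Standard weights: 0.04, 0.13, 0.28, 0.26, 0.29.
Ashford: 0.0400×41.72 + 0.1300×22.91 + 0.2800×22.70 + 0.2600×14.94 + 0.2900×6.49 = 16.7675 per 10 000.
Oakham: 0.0400×44.00 + 0.1300×29.05 + 0.2800×24.83 + 0.2600×23.06 + 0.2900×8.72 = 21.0109 per 10 000.
Ratio = 16.7675 ÷ 21.0109 = 0.79804.

0.798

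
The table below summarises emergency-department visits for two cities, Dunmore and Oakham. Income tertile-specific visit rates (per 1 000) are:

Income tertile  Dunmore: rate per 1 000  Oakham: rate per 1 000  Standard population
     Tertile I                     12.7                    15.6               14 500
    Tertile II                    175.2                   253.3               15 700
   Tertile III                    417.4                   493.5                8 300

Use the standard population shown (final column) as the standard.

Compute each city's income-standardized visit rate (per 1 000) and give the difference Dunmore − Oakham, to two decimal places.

-49.35

Standard total = 38 500; weights = 0.3766, 0.4078, 0.2156.
Dunmore: 0.3766×12.7 + 0.4078×175.2 + 0.2156×417.4 = 166.2132 per 1 000.
Oakham: 0.3766×15.6 + 0.4078×253.3 + 0.2156×493.5 = 215.5600 per 1 000.
Difference = 166.2132 − 215.5600 = -49.3468.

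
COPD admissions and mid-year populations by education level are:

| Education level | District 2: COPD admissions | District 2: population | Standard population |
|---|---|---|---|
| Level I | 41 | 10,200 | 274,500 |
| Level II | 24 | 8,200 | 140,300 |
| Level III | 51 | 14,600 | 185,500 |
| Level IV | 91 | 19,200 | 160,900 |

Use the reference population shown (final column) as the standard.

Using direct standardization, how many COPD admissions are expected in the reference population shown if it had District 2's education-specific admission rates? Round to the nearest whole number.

2925

Education-specific rates per 10,000 for District 2: 40.20, 29.27, 34.93, 47.40.
Expected COPD admissions = Σ (standard pop × education-specific rate ÷ 10,000)
= 274,500×40.20/10,000 + 140,300×29.27/10,000 + 185,500×34.93/10,000 + 160,900×47.40/10,000
= 1103.38 + 410.63 + 647.98 + 762.60 = 2924.59.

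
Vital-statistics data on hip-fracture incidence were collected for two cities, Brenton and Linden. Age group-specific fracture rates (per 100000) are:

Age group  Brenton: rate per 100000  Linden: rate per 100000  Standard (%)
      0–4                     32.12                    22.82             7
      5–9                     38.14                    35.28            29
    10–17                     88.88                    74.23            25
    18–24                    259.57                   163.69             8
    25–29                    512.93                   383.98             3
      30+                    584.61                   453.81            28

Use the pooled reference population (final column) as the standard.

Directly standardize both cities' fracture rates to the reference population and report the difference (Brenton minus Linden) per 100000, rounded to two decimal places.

53.31

Standard weights: 0.07, 0.29, 0.25, 0.08, 0.03, 0.28.
Brenton: 0.0700×32.12 + 0.2900×38.14 + 0.2500×88.88 + 0.0800×259.57 + 0.0300×512.93 + 0.2800×584.61 = 235.3733 per 100000.
Linden: 0.0700×22.82 + 0.2900×35.28 + 0.2500×74.23 + 0.0800×163.69 + 0.0300×383.98 + 0.2800×453.81 = 182.0675 per 100000.
Difference = 235.3733 − 182.0675 = 53.3058.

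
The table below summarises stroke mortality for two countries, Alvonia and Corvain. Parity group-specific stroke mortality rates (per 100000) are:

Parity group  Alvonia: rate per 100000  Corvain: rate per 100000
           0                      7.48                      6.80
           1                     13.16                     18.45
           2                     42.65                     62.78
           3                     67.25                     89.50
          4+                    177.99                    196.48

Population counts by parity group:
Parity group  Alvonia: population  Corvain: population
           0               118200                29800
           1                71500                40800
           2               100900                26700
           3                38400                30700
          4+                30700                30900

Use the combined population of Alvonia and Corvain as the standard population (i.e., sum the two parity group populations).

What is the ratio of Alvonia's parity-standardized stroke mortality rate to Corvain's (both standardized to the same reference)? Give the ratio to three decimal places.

0.805

Combined standard total = 518600; weights = 0.2854, 0.2165, 0.2460, 0.1332, 0.1188.
Alvonia: 0.2854×7.48 + 0.2165×13.16 + 0.2460×42.65 + 0.1332×67.25 + 0.1188×177.99 = 45.5808 per 100000.
Corvain: 0.2854×6.80 + 0.2165×18.45 + 0.2460×62.78 + 0.1332×89.50 + 0.1188×196.48 = 56.6461 per 100000.
Ratio = 45.5808 ÷ 56.6461 = 0.80466.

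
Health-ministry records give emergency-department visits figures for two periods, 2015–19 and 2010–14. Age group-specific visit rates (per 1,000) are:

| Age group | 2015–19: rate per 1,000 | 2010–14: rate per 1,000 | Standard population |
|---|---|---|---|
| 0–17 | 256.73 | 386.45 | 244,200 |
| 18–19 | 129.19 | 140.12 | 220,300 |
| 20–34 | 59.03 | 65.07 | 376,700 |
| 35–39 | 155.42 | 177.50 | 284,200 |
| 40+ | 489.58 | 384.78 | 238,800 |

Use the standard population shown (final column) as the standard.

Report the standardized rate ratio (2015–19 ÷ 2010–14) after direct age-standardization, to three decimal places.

0.940

Standard total = 1,364,200; weights = 0.1790, 0.1615, 0.2761, 0.2083, 0.1750.
2015–19: 0.1790×256.73 + 0.1615×129.19 + 0.2761×59.03 + 0.2083×155.42 + 0.1750×489.58 = 201.1968 per 1,000.
2010–14: 0.1790×386.45 + 0.1615×140.12 + 0.2761×65.07 + 0.2083×177.50 + 0.1750×384.78 = 214.1052 per 1,000.
Ratio = 201.1968 ÷ 214.1052 = 0.93971.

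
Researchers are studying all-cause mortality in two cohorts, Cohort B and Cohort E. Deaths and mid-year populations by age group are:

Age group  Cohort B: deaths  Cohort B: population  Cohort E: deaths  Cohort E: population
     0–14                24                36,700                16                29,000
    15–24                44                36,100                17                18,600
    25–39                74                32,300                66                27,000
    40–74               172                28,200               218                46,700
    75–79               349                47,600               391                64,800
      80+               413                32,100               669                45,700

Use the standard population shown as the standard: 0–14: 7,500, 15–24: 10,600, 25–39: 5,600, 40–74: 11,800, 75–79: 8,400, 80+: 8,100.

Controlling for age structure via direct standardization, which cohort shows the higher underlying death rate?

Cohort B

Age-specific rates per 100,000 for Cohort B: 65.40, 121.88, 229.10, 609.93, 733.19, 1286.60.
For Cohort E: 55.17, 91.40, 244.44, 466.81, 603.40, 1463.89.
Standard total = 52,000; weights = 0.1442, 0.2038, 0.1077, 0.2269, 0.1615, 0.1558.
Cohort B: 0.1442×65.40 + 0.2038×121.88 + 0.1077×229.10 + 0.2269×609.93 + 0.1615×733.19 + 0.1558×1286.60 = 516.2093 per 100,000.
Cohort E: 0.1442×55.17 + 0.2038×91.40 + 0.1077×244.44 + 0.2269×466.81 + 0.1615×603.40 + 0.1558×1463.89 = 484.3446 per 100,000.
The crude rates (505.16 vs 594.05) would put Cohort E higher, but that reflects its age composition; once standardized to a common age structure, Cohort B has the higher underlying rate.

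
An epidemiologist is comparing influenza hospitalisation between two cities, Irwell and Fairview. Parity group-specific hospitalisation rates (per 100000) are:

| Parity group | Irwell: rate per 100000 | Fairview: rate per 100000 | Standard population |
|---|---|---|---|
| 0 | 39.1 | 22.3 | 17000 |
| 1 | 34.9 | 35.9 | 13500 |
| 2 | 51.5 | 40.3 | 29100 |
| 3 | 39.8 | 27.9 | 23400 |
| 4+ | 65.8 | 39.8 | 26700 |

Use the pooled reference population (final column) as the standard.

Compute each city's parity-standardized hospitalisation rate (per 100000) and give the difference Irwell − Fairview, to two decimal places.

14.32

Standard total = 109700; weights = 0.1550, 0.1231, 0.2653, 0.2133, 0.2434.
Irwell: 0.1550×39.1 + 0.1231×34.9 + 0.2653×51.5 + 0.2133×39.8 + 0.2434×65.8 = 48.5203 per 100000.
Fairview: 0.1550×22.3 + 0.1231×35.9 + 0.2653×40.3 + 0.2133×27.9 + 0.2434×39.8 = 34.2024 per 100000.
Difference = 48.5203 − 34.2024 = 14.3180.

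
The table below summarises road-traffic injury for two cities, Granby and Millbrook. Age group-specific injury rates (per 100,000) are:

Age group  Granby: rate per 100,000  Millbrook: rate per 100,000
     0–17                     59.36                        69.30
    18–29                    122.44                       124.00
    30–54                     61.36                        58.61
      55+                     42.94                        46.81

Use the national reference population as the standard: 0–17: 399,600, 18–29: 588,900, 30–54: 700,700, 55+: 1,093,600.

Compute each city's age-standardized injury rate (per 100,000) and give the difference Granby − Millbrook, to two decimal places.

-2.59

Standard total = 2,782,800; weights = 0.1436, 0.2116, 0.2518, 0.3930.
Granby: 0.1436×59.36 + 0.2116×122.44 + 0.2518×61.36 + 0.3930×42.94 = 66.7598 per 100,000.
Millbrook: 0.1436×69.30 + 0.2116×124.00 + 0.2518×58.61 + 0.3930×46.81 = 69.3457 per 100,000.
Difference = 66.7598 − 69.3457 = -2.5859.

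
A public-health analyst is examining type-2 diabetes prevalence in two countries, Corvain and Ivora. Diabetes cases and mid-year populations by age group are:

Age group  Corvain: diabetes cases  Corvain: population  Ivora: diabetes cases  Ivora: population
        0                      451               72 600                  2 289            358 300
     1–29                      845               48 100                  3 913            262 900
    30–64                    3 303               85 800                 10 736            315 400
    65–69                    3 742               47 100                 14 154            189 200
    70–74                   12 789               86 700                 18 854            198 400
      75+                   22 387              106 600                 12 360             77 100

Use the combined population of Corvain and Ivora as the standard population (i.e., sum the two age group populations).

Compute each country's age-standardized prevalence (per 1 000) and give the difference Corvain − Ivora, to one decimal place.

Age-specific rates per 1 000 for Corvain: 6.212, 17.568, 38.497, 79.448, 147.509, 210.009.
For Ivora: 6.389, 14.884, 34.039, 74.810, 95.030, 160.311.
Combined standard total = 1 848 200; weights = 0.2331, 0.1683, 0.2171, 0.1279, 0.1543, 0.0994.
Corvain: 0.2331×6.212 + 0.1683×17.568 + 0.2171×38.497 + 0.1279×79.448 + 0.1543×147.509 + 0.0994×210.009 = 66.5470 per 1 000.
Ivora: 0.2331×6.389 + 0.1683×14.884 + 0.2171×34.039 + 0.1279×74.810 + 0.1543×95.030 + 0.0994×160.311 = 51.5410 per 1 000.
Difference = 66.5470 − 51.5410 = 15.0059.

15.0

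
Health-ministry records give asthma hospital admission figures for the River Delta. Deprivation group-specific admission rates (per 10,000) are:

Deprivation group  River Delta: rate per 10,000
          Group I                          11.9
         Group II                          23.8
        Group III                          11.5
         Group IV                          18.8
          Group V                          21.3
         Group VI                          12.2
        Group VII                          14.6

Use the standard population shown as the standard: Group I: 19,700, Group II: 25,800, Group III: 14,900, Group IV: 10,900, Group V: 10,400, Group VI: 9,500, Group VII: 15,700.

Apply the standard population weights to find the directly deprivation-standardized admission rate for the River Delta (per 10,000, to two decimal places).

16.76

Standard total = 106,900; weights = 0.1843, 0.2413, 0.1394, 0.1020, 0.0973, 0.0889, 0.1469.
Standardized rate: 0.1843×11.9 + 0.2413×23.8 + 0.1394×11.5 + 0.1020×18.8 + 0.0973×21.3 + 0.0889×12.2 + 0.1469×14.6 = 16.7575 per 10,000.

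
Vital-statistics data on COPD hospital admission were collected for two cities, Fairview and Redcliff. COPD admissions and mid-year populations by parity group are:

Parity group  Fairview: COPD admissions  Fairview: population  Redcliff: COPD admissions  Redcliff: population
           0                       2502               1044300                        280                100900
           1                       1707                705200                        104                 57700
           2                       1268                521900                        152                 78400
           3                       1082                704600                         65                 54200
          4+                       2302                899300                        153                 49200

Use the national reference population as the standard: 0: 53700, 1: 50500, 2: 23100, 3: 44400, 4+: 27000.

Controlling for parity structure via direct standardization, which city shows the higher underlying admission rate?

Parity-specific rates per 10000 for Fairview: 23.96, 24.21, 24.30, 15.36, 25.60.
For Redcliff: 27.75, 18.02, 19.39, 11.99, 31.10.
Standard total = 198700; weights = 0.2703, 0.2542, 0.1163, 0.2235, 0.1359.
Fairview: 0.2703×23.96 + 0.2542×24.21 + 0.1163×24.30 + 0.2235×15.36 + 0.1359×25.60 = 22.3612 per 10000.
Redcliff: 0.2703×27.75 + 0.2542×18.02 + 0.1163×19.39 + 0.2235×11.99 + 0.1359×31.10 = 21.2399 per 10000.

Fairview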